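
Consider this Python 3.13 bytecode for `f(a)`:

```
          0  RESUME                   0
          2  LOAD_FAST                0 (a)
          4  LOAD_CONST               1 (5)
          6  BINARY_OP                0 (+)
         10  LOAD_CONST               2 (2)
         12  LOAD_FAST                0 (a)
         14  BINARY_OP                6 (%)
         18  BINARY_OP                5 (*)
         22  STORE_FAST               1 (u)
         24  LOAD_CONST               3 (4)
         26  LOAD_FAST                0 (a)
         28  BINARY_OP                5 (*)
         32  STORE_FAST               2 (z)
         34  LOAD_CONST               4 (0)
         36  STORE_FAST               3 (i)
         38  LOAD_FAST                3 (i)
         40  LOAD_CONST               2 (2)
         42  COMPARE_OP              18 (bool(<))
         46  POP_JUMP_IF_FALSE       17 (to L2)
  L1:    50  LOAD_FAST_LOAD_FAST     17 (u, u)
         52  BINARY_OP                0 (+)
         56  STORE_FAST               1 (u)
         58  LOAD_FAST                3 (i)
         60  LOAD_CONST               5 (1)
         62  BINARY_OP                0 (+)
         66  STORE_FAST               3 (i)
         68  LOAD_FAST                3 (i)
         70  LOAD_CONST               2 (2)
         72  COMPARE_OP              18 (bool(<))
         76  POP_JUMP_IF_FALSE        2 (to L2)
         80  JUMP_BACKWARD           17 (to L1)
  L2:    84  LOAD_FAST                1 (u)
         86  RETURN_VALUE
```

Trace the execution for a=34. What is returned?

312

LOAD_FAST a → push 34. Stack: [34]
LOAD_CONST → push 5. Stack: [34, 5]
BINARY_OP + → 34 + 5 = 39. Stack: [39]
LOAD_CONST → push 2. Stack: [39, 2]
LOAD_FAST a → push 34. Stack: [39, 2, 34]
BINARY_OP % → 2 % 34 = 2. Stack: [39, 2]
BINARY_OP * → 39 * 2 = 78. Stack: [78]
STORE_FAST u → u=78. Stack: []
LOAD_CONST → push 4. Stack: [4]
LOAD_FAST a → push 34. Stack: [4, 34]
BINARY_OP * → 4 * 34 = 136. Stack: [136]
STORE_FAST z → z=136. Stack: []
LOAD_CONST → push 0. Stack: [0]
STORE_FAST i → i=0. Stack: []
LOAD_FAST i → push 0. Stack: [0]
LOAD_CONST → push 2. Stack: [0, 2]
COMPARE_OP bool(<) → 0 vs 2 = True. Stack: [True]
POP_JUMP_IF_FALSE → pop True; no jump. Stack: []
LOAD_FAST_LOAD_FAST u,u → push 78,78. Stack: [78, 78]
BINARY_OP + → 78 + 78 = 156. Stack: [156]
STORE_FAST u → u=156. Stack: []
LOAD_FAST i → push 0. Stack: [0]
LOAD_CONST → push 1. Stack: [0, 1]
BINARY_OP + → 0 + 1 = 1. Stack: [1]
STORE_FAST i → i=1. Stack: []
LOAD_FAST i → push 1. Stack: [1]
LOAD_CONST → push 2. Stack: [1, 2]
COMPARE_OP bool(<) → 1 vs 2 = True. Stack: [True]
POP_JUMP_IF_FALSE → pop True; no jump. Stack: []
LOAD_FAST_LOAD_FAST u,u → push 156,156. Stack: [156, 156]
BINARY_OP + → 156 + 156 = 312. Stack: [312]
STORE_FAST u → u=312. Stack: []
LOAD_FAST i → push 1. Stack: [1]
LOAD_CONST → push 1. Stack: [1, 1]
BINARY_OP + → 1 + 1 = 2. Stack: [2]
STORE_FAST i → i=2. Stack: []
LOAD_FAST i → push 2. Stack: [2]
LOAD_CONST → push 2. Stack: [2, 2]
COMPARE_OP bool(<) → 2 vs 2 = False. Stack: [False]
POP_JUMP_IF_FALSE → pop False; jump. Stack: []
LOAD_FAST u → push 312. Stack: [312]
RETURN_VALUE → return 312.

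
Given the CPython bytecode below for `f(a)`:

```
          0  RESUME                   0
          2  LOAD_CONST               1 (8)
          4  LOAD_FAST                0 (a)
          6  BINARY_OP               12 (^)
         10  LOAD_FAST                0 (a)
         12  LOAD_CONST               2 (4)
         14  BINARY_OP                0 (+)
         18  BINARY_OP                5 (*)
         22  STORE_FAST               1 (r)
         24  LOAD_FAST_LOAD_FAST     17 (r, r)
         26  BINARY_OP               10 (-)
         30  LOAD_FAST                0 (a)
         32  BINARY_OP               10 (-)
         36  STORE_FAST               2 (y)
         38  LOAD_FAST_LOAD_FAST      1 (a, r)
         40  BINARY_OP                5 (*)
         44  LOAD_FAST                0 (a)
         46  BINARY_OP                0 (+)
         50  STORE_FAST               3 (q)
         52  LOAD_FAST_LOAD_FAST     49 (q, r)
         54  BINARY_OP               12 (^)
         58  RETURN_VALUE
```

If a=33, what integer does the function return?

50755

LOAD_CONST → push 8. Stack: [8]
LOAD_FAST a → push 33. Stack: [8, 33]
BINARY_OP ^ → 8 ^ 33 = 41. Stack: [41]
LOAD_FAST a → push 33. Stack: [41, 33]
LOAD_CONST → push 4. Stack: [41, 33, 4]
BINARY_OP + → 33 + 4 = 37. Stack: [41, 37]
BINARY_OP * → 41 * 37 = 1517. Stack: [1517]
STORE_FAST r → r=1517. Stack: []
LOAD_FAST_LOAD_FAST r,r → push 1517,1517. Stack: [1517, 1517]
BINARY_OP - → 1517 - 1517 = 0. Stack: [0]
LOAD_FAST a → push 33. Stack: [0, 33]
BINARY_OP - → 0 - 33 = -33. Stack: [-33]
STORE_FAST y → y=-33. Stack: []
LOAD_FAST_LOAD_FAST a,r → push 33,1517. Stack: [33, 1517]
BINARY_OP * → 33 * 1517 = 50061. Stack: [50061]
LOAD_FAST a → push 33. Stack: [50061, 33]
BINARY_OP + → 50061 + 33 = 50094. Stack: [50094]
STORE_FAST q → q=50094. Stack: []
LOAD_FAST_LOAD_FAST q,r → push 50094,1517. Stack: [50094, 1517]
BINARY_OP ^ → 50094 ^ 1517 = 50755. Stack: [50755]
RETURN_VALUE → return 50755.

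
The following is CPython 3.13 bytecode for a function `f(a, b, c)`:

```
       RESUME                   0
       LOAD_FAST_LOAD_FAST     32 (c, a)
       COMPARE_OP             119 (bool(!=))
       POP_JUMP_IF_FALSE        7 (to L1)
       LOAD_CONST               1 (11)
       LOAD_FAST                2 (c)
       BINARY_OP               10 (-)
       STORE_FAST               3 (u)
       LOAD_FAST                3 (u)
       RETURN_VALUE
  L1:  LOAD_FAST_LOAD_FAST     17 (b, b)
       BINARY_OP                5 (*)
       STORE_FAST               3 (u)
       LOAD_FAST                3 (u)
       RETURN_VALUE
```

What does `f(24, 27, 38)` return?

LOAD_FAST_LOAD_FAST c,a → push 38,24. Stack: [38, 24]
COMPARE_OP bool(!=) → 38 vs 24 = True. Stack: [True]
POP_JUMP_IF_FALSE → pop True; no jump. Stack: []
LOAD_CONST → push 11. Stack: [11]
LOAD_FAST c → push 38. Stack: [11, 38]
BINARY_OP - → 11 - 38 = -27. Stack: [-27]
STORE_FAST u → u=-27. Stack: []
LOAD_FAST u → push -27. Stack: [-27]
RETURN_VALUE → return -27.

-27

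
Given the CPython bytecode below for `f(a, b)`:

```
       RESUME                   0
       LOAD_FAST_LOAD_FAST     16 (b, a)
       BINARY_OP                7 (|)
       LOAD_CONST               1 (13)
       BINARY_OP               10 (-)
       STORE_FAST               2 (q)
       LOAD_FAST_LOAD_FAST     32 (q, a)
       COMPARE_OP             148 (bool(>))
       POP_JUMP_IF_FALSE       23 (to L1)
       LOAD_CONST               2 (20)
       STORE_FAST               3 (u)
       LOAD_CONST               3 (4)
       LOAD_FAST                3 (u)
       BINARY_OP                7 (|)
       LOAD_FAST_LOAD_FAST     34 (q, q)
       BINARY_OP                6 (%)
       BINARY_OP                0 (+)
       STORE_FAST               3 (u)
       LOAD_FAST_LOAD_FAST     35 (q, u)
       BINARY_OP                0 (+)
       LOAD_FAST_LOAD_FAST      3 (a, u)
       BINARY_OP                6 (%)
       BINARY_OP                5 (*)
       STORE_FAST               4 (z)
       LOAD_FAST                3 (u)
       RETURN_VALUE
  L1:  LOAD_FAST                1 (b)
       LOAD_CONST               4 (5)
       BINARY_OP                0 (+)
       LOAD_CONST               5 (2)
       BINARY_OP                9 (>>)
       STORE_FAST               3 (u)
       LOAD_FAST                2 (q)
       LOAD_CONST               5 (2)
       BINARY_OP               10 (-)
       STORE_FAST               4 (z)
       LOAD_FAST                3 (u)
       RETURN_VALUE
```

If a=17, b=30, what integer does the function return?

LOAD_FAST_LOAD_FAST b,a → push 30,17. Stack: [30, 17]
BINARY_OP | → 30 | 17 = 31. Stack: [31]
LOAD_CONST → push 13. Stack: [31, 13]
BINARY_OP - → 31 - 13 = 18. Stack: [18]
STORE_FAST q → q=18. Stack: []
LOAD_FAST_LOAD_FAST q,a → push 18,17. Stack: [18, 17]
COMPARE_OP bool(>) → 18 vs 17 = True. Stack: [True]
POP_JUMP_IF_FALSE → pop True; no jump. Stack: []
LOAD_CONST → push 20. Stack: [20]
STORE_FAST u → u=20. Stack: []
LOAD_CONST → push 4. Stack: [4]
LOAD_FAST u → push 20. Stack: [4, 20]
BINARY_OP | → 4 | 20 = 20. Stack: [20]
LOAD_FAST_LOAD_FAST q,q → push 18,18. Stack: [20, 18, 18]
BINARY_OP % → 18 % 18 = 0. Stack: [20, 0]
BINARY_OP + → 20 + 0 = 20. Stack: [20]
STORE_FAST u → u=20. Stack: []
LOAD_FAST_LOAD_FAST q,u → push 18,20. Stack: [18, 20]
BINARY_OP + → 18 + 20 = 38. Stack: [38]
LOAD_FAST_LOAD_FAST a,u → push 17,20. Stack: [38, 17, 20]
BINARY_OP % → 17 % 20 = 17. Stack: [38, 17]
BINARY_OP * → 38 * 17 = 646. Stack: [646]
STORE_FAST z → z=646. Stack: []
LOAD_FAST u → push 20. Stack: [20]
RETURN_VALUE → return 20.

20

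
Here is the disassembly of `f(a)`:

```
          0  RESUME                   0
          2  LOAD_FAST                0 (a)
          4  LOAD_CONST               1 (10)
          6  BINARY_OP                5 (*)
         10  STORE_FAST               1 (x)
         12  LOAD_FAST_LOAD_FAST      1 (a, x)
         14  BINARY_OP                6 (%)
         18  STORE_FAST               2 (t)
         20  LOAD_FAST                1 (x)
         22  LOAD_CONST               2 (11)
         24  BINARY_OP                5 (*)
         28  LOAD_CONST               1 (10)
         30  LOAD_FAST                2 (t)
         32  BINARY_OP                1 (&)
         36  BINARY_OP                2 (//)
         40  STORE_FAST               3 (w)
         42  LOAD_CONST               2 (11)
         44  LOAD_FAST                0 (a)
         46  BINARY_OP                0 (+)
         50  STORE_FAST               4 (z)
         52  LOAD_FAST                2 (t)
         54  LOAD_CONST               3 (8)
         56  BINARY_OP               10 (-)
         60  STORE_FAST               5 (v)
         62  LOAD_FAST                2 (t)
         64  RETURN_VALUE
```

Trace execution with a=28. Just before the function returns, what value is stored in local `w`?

LOAD_FAST a → push 28. Stack: [28]
LOAD_CONST → push 10. Stack: [28, 10]
BINARY_OP * → 28 * 10 = 280. Stack: [280]
STORE_FAST x → x=280. Stack: []
LOAD_FAST_LOAD_FAST a,x → push 28,280. Stack: [28, 280]
BINARY_OP % → 28 % 280 = 28. Stack: [28]
STORE_FAST t → t=28. Stack: []
LOAD_FAST x → push 280. Stack: [280]
LOAD_CONST → push 11. Stack: [280, 11]
BINARY_OP * → 280 * 11 = 3080. Stack: [3080]
LOAD_CONST → push 10. Stack: [3080, 10]
LOAD_FAST t → push 28. Stack: [3080, 10, 28]
BINARY_OP & → 10 & 28 = 8. Stack: [3080, 8]
BINARY_OP // → 3080 // 8 = 385. Stack: [385]
STORE_FAST w → w=385. Stack: []
LOAD_CONST → push 11. Stack: [11]
LOAD_FAST a → push 28. Stack: [11, 28]
BINARY_OP + → 11 + 28 = 39. Stack: [39]
STORE_FAST z → z=39. Stack: []
LOAD_FAST t → push 28. Stack: [28]
LOAD_CONST → push 8. Stack: [28, 8]
BINARY_OP - → 28 - 8 = 20. Stack: [20]
STORE_FAST v → v=20. Stack: []
LOAD_FAST t → push 28. Stack: [28]
RETURN_VALUE → return 28.

385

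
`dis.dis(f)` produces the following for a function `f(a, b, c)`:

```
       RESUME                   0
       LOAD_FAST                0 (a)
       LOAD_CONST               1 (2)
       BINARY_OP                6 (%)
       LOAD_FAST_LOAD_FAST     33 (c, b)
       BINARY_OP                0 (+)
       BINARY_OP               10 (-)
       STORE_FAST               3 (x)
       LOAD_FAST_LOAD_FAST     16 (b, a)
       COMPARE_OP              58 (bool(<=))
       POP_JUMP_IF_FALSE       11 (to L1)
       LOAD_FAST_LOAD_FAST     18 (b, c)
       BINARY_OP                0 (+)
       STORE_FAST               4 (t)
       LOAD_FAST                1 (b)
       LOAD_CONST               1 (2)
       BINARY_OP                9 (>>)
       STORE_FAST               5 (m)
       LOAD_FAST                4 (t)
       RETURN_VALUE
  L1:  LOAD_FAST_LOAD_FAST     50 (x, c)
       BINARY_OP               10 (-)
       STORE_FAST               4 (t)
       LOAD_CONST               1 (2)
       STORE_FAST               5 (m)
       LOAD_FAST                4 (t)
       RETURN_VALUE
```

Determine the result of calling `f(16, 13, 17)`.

30

LOAD_FAST a → push 16. Stack: [16]
LOAD_CONST → push 2. Stack: [16, 2]
BINARY_OP % → 16 % 2 = 0. Stack: [0]
LOAD_FAST_LOAD_FAST c,b → push 17,13. Stack: [0, 17, 13]
BINARY_OP + → 17 + 13 = 30. Stack: [0, 30]
BINARY_OP - → 0 - 30 = -30. Stack: [-30]
STORE_FAST x → x=-30. Stack: []
LOAD_FAST_LOAD_FAST b,a → push 13,16. Stack: [13, 16]
COMPARE_OP bool(<=) → 13 vs 16 = True. Stack: [True]
POP_JUMP_IF_FALSE → pop True; no jump. Stack: []
LOAD_FAST_LOAD_FAST b,c → push 13,17. Stack: [13, 17]
BINARY_OP + → 13 + 17 = 30. Stack: [30]
STORE_FAST t → t=30. Stack: []
LOAD_FAST b → push 13. Stack: [13]
LOAD_CONST → push 2. Stack: [13, 2]
BINARY_OP >> → 13 >> 2 = 3. Stack: [3]
STORE_FAST m → m=3. Stack: []
LOAD_FAST t → push 30. Stack: [30]
RETURN_VALUE → return 30.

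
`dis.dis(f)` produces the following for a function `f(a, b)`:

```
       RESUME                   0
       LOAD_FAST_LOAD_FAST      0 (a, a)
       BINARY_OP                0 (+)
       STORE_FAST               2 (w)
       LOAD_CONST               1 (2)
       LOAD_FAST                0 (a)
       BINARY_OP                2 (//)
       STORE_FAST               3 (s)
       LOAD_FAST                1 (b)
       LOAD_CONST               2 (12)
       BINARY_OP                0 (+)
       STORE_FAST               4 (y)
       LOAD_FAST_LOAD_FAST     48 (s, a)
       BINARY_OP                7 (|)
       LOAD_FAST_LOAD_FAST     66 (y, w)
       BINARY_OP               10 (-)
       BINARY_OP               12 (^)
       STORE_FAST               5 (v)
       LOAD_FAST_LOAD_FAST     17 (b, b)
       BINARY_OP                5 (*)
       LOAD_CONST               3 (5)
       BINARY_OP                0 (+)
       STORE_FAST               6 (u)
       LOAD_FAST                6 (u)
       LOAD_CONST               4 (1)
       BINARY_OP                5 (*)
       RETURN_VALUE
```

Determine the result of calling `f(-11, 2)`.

LOAD_FAST_LOAD_FAST a,a → push -11,-11. Stack: [-11, -11]
BINARY_OP + → -11 + -11 = -22. Stack: [-22]
STORE_FAST w → w=-22. Stack: []
LOAD_CONST → push 2. Stack: [2]
LOAD_FAST a → push -11. Stack: [2, -11]
BINARY_OP // → 2 // -11 = -1. Stack: [-1]
STORE_FAST s → s=-1. Stack: []
LOAD_FAST b → push 2. Stack: [2]
LOAD_CONST → push 12. Stack: [2, 12]
BINARY_OP + → 2 + 12 = 14. Stack: [14]
STORE_FAST y → y=14. Stack: []
LOAD_FAST_LOAD_FAST s,a → push -1,-11. Stack: [-1, -11]
BINARY_OP | → -1 | -11 = -1. Stack: [-1]
LOAD_FAST_LOAD_FAST y,w → push 14,-22. Stack: [-1, 14, -22]
BINARY_OP - → 14 - -22 = 36. Stack: [-1, 36]
BINARY_OP ^ → -1 ^ 36 = -37. Stack: [-37]
STORE_FAST v → v=-37. Stack: []
LOAD_FAST_LOAD_FAST b,b → push 2,2. Stack: [2, 2]
BINARY_OP * → 2 * 2 = 4. Stack: [4]
LOAD_CONST → push 5. Stack: [4, 5]
BINARY_OP + → 4 + 5 = 9. Stack: [9]
STORE_FAST u → u=9. Stack: []
LOAD_FAST u → push 9. Stack: [9]
LOAD_CONST → push 1. Stack: [9, 1]
BINARY_OP * → 9 * 1 = 9. Stack: [9]
RETURN_VALUE → return 9.

9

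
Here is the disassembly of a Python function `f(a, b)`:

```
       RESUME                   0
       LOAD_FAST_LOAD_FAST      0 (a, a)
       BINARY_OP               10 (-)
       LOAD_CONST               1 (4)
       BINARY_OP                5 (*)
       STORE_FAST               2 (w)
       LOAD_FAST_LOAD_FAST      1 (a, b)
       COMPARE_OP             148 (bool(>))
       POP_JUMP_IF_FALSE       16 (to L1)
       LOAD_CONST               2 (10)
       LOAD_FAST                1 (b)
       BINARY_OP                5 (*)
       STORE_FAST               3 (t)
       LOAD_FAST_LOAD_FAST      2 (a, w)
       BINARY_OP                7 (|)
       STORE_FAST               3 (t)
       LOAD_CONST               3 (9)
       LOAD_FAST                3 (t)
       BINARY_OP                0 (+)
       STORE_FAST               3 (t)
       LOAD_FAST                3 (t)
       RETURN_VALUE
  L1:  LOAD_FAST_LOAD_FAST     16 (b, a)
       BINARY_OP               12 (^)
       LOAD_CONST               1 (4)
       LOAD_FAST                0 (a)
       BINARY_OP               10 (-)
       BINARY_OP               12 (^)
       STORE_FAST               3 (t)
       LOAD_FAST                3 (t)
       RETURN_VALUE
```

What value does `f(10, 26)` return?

LOAD_FAST_LOAD_FAST a,a → push 10,10. Stack: [10, 10]
BINARY_OP - → 10 - 10 = 0. Stack: [0]
LOAD_CONST → push 4. Stack: [0, 4]
BINARY_OP * → 0 * 4 = 0. Stack: [0]
STORE_FAST w → w=0. Stack: []
LOAD_FAST_LOAD_FAST a,b → push 10,26. Stack: [10, 26]
COMPARE_OP bool(>) → 10 vs 26 = False. Stack: [False]
POP_JUMP_IF_FALSE → pop False; jump. Stack: []
LOAD_FAST_LOAD_FAST b,a → push 26,10. Stack: [26, 10]
BINARY_OP ^ → 26 ^ 10 = 16. Stack: [16]
LOAD_CONST → push 4. Stack: [16, 4]
LOAD_FAST a → push 10. Stack: [16, 4, 10]
BINARY_OP - → 4 - 10 = -6. Stack: [16, -6]
BINARY_OP ^ → 16 ^ -6 = -22. Stack: [-22]
STORE_FAST t → t=-22. Stack: []
LOAD_FAST t → push -22. Stack: [-22]
RETURN_VALUE → return -22.

-22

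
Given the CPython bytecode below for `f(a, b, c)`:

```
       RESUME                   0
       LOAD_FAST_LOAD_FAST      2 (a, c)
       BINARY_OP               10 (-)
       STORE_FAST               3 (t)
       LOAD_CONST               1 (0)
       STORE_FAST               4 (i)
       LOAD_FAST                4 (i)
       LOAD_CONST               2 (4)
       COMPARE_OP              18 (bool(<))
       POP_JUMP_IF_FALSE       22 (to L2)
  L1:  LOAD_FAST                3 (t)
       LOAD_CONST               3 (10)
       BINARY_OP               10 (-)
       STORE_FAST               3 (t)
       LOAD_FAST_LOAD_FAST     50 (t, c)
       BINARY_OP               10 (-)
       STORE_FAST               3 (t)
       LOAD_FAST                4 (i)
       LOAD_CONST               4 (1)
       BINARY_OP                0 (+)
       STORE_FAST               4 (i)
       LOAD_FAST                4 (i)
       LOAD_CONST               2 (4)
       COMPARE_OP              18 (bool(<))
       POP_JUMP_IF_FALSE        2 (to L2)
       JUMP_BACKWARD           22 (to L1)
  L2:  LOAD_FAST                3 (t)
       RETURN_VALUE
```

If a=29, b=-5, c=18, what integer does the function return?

-101

LOAD_FAST_LOAD_FAST a,c → push 29,18
BINARY_OP - → 29 - 18 = 11
STORE_FAST t → t=11
LOAD_CONST → push 0
STORE_FAST i → i=0
LOAD_FAST i → push 0
LOAD_CONST → push 4
COMPARE_OP bool(<) → 0 vs 4 = True
POP_JUMP_IF_FALSE → pop True; no jump
LOAD_FAST t → push 11
LOAD_CONST → push 10
BINARY_OP - → 11 - 10 = 1
STORE_FAST t → t=1
LOAD_FAST_LOAD_FAST t,c → push 1,18
BINARY_OP - → 1 - 18 = -17
STORE_FAST t → t=-17
LOAD_FAST i → push 0
LOAD_CONST → push 1
BINARY_OP + → 0 + 1 = 1
STORE_FAST i → i=1
LOAD_FAST i → push 1
LOAD_CONST → push 4
COMPARE_OP bool(<) → 1 vs 4 = True
POP_JUMP_IF_FALSE → pop True; no jump
LOAD_FAST t → push -17
LOAD_CONST → push 10
BINARY_OP - → -17 - 10 = -27
STORE_FAST t → t=-27
LOAD_FAST_LOAD_FAST t,c → push -27,18
BINARY_OP - → -27 - 18 = -45
STORE_FAST t → t=-45
LOAD_FAST i → push 1
LOAD_CONST → push 1
BINARY_OP + → 1 + 1 = 2
STORE_FAST i → i=2
LOAD_FAST i → push 2
LOAD_CONST → push 4
COMPARE_OP bool(<) → 2 vs 4 = True
POP_JUMP_IF_FALSE → pop True; no jump
LOAD_FAST t → push -45
LOAD_CONST → push 10
BINARY_OP - → -45 - 10 = -55
STORE_FAST t → t=-55
LOAD_FAST_LOAD_FAST t,c → push -55,18
BINARY_OP - → -55 - 18 = -73
STORE_FAST t → t=-73
LOAD_FAST i → push 2
LOAD_CONST → push 1
BINARY_OP + → 2 + 1 = 3
STORE_FAST i → i=3
LOAD_FAST i → push 3
LOAD_CONST → push 4
COMPARE_OP bool(<) → 3 vs 4 = True
POP_JUMP_IF_FALSE → pop True; no jump
LOAD_FAST t → push -73
LOAD_CONST → push 10
BINARY_OP - → -73 - 10 = -83
STORE_FAST t → t=-83
LOAD_FAST_LOAD_FAST t,c → push -83,18
BINARY_OP - → -83 - 18 = -101
STORE_FAST t → t=-101
LOAD_FAST i → push 3
LOAD_CONST → push 1
BINARY_OP + → 3 + 1 = 4
STORE_FAST i → i=4
LOAD_FAST i → push 4
LOAD_CONST → push 4
COMPARE_OP bool(<) → 4 vs 4 = False
POP_JUMP_IF_FALSE → pop False; jump
LOAD_FAST t → push -101
RETURN_VALUE → return -101.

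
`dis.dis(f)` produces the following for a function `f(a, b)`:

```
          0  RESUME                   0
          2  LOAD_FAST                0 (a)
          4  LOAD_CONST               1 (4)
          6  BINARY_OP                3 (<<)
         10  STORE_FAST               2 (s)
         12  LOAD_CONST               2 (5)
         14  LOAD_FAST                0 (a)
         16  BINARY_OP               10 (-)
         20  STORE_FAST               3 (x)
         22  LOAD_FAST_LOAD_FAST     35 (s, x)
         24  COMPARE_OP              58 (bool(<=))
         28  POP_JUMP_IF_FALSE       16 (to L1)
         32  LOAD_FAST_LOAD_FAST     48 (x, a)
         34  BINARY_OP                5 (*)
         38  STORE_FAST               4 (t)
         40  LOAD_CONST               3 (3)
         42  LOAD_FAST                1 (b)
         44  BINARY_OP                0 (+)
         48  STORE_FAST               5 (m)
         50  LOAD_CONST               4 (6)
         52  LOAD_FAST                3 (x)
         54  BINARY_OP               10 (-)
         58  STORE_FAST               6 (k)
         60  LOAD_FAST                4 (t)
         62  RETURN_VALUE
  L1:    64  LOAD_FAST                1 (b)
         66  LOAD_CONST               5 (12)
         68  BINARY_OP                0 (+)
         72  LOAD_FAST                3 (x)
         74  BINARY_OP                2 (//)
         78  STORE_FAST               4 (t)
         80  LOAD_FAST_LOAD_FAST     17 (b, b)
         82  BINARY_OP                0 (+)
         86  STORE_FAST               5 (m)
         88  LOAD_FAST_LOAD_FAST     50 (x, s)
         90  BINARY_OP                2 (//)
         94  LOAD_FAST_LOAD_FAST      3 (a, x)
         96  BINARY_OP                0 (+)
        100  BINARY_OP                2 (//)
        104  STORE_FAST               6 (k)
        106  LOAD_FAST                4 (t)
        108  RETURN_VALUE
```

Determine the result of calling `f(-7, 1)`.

LOAD_FAST a → push -7. Stack: [-7]
LOAD_CONST → push 4. Stack: [-7, 4]
BINARY_OP << → -7 << 4 = -112. Stack: [-112]
STORE_FAST s → s=-112. Stack: []
LOAD_CONST → push 5. Stack: [5]
LOAD_FAST a → push -7. Stack: [5, -7]
BINARY_OP - → 5 - -7 = 12. Stack: [12]
STORE_FAST x → x=12. Stack: []
LOAD_FAST_LOAD_FAST s,x → push -112,12. Stack: [-112, 12]
COMPARE_OP bool(<=) → -112 vs 12 = True. Stack: [True]
POP_JUMP_IF_FALSE → pop True; no jump. Stack: []
LOAD_FAST_LOAD_FAST x,a → push 12,-7. Stack: [12, -7]
BINARY_OP * → 12 * -7 = -84. Stack: [-84]
STORE_FAST t → t=-84. Stack: []
LOAD_CONST → push 3. Stack: [3]
LOAD_FAST b → push 1. Stack: [3, 1]
BINARY_OP + → 3 + 1 = 4. Stack: [4]
STORE_FAST m → m=4. Stack: []
LOAD_CONST → push 6. Stack: [6]
LOAD_FAST x → push 12. Stack: [6, 12]
BINARY_OP - → 6 - 12 = -6. Stack: [-6]
STORE_FAST k → k=-6. Stack: []
LOAD_FAST t → push -84. Stack: [-84]
RETURN_VALUE → return -84.

-84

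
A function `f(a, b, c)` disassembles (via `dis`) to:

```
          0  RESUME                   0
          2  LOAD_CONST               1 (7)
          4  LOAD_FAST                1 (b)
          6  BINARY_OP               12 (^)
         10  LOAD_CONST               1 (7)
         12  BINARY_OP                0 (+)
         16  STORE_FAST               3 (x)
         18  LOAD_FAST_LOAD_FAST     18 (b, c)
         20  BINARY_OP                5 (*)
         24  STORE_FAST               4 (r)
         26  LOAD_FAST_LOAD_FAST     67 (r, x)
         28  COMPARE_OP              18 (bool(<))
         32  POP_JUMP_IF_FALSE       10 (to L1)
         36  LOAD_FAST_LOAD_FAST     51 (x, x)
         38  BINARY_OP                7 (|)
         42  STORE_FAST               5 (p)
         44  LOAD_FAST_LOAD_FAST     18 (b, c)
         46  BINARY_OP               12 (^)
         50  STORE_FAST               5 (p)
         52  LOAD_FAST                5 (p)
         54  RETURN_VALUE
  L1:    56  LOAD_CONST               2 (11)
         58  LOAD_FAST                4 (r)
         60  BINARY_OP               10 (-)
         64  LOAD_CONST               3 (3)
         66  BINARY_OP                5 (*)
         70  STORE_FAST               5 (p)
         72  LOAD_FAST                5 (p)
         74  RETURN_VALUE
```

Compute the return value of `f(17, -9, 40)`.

-33

LOAD_CONST → push 7. Stack: [7]
LOAD_FAST b → push -9. Stack: [7, -9]
BINARY_OP ^ → 7 ^ -9 = -16. Stack: [-16]
LOAD_CONST → push 7. Stack: [-16, 7]
BINARY_OP + → -16 + 7 = -9. Stack: [-9]
STORE_FAST x → x=-9. Stack: []
LOAD_FAST_LOAD_FAST b,c → push -9,40. Stack: [-9, 40]
BINARY_OP * → -9 * 40 = -360. Stack: [-360]
STORE_FAST r → r=-360. Stack: []
LOAD_FAST_LOAD_FAST r,x → push -360,-9. Stack: [-360, -9]
COMPARE_OP bool(<) → -360 vs -9 = True. Stack: [True]
POP_JUMP_IF_FALSE → pop True; no jump. Stack: []
LOAD_FAST_LOAD_FAST x,x → push -9,-9. Stack: [-9, -9]
BINARY_OP | → -9 | -9 = -9. Stack: [-9]
STORE_FAST p → p=-9. Stack: []
LOAD_FAST_LOAD_FAST b,c → push -9,40. Stack: [-9, 40]
BINARY_OP ^ → -9 ^ 40 = -33. Stack: [-33]
STORE_FAST p → p=-33. Stack: []
LOAD_FAST p → push -33. Stack: [-33]
RETURN_VALUE → return -33.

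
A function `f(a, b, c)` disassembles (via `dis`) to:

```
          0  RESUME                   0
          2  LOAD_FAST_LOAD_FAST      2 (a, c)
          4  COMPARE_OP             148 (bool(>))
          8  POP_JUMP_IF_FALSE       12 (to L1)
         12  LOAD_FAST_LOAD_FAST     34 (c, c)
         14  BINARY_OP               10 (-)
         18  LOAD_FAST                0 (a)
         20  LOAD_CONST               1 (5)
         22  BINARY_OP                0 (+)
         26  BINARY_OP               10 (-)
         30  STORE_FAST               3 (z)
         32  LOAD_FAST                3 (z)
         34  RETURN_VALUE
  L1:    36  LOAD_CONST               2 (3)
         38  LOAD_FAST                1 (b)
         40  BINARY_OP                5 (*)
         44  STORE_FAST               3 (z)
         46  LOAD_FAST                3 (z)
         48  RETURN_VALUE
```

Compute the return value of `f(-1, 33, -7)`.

LOAD_FAST_LOAD_FAST a,c → push -1,-7. Stack: [-1, -7]
COMPARE_OP bool(>) → -1 vs -7 = True. Stack: [True]
POP_JUMP_IF_FALSE → pop True; no jump. Stack: []
LOAD_FAST_LOAD_FAST c,c → push -7,-7. Stack: [-7, -7]
BINARY_OP - → -7 - -7 = 0. Stack: [0]
LOAD_FAST a → push -1. Stack: [0, -1]
LOAD_CONST → push 5. Stack: [0, -1, 5]
BINARY_OP + → -1 + 5 = 4. Stack: [0, 4]
BINARY_OP - → 0 - 4 = -4. Stack: [-4]
STORE_FAST z → z=-4. Stack: []
LOAD_FAST z → push -4. Stack: [-4]
RETURN_VALUE → return -4.

-4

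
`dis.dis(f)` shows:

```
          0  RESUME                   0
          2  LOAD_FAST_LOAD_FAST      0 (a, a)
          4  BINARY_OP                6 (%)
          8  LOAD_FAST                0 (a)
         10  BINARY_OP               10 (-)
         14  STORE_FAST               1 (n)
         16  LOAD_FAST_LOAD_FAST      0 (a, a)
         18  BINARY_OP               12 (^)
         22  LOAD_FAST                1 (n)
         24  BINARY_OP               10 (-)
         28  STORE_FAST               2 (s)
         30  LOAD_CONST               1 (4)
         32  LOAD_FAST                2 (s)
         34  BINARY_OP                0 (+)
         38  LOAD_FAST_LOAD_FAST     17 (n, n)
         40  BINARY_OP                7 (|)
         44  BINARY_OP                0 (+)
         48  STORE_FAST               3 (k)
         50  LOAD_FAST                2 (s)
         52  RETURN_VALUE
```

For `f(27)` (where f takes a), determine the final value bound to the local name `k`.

LOAD_FAST_LOAD_FAST a,a → push 27,27. Stack: [27, 27]
BINARY_OP % → 27 % 27 = 0. Stack: [0]
LOAD_FAST a → push 27. Stack: [0, 27]
BINARY_OP - → 0 - 27 = -27. Stack: [-27]
STORE_FAST n → n=-27. Stack: []
LOAD_FAST_LOAD_FAST a,a → push 27,27. Stack: [27, 27]
BINARY_OP ^ → 27 ^ 27 = 0. Stack: [0]
LOAD_FAST n → push -27. Stack: [0, -27]
BINARY_OP - → 0 - -27 = 27. Stack: [27]
STORE_FAST s → s=27. Stack: []
LOAD_CONST → push 4. Stack: [4]
LOAD_FAST s → push 27. Stack: [4, 27]
BINARY_OP + → 4 + 27 = 31. Stack: [31]
LOAD_FAST_LOAD_FAST n,n → push -27,-27. Stack: [31, -27, -27]
BINARY_OP | → -27 | -27 = -27. Stack: [31, -27]
BINARY_OP + → 31 + -27 = 4. Stack: [4]
STORE_FAST k → k=4. Stack: []
LOAD_FAST s → push 27. Stack: [27]
RETURN_VALUE → return 27.

4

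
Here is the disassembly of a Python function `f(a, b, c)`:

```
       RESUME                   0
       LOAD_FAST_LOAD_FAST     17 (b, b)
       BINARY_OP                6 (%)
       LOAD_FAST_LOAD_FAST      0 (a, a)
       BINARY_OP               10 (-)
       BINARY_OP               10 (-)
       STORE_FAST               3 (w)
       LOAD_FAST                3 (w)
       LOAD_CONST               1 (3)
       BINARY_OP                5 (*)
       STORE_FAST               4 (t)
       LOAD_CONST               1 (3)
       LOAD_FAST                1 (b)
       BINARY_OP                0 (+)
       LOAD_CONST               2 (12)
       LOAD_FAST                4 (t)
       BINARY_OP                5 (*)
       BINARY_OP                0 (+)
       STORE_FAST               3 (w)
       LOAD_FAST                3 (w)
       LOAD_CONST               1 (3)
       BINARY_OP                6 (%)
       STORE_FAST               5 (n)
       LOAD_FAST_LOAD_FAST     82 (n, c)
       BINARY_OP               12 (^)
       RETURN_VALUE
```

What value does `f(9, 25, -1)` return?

LOAD_FAST_LOAD_FAST b,b → push 25,25. Stack: [25, 25]
BINARY_OP % → 25 % 25 = 0. Stack: [0]
LOAD_FAST_LOAD_FAST a,a → push 9,9. Stack: [0, 9, 9]
BINARY_OP - → 9 - 9 = 0. Stack: [0, 0]
BINARY_OP - → 0 - 0 = 0. Stack: [0]
STORE_FAST w → w=0. Stack: []
LOAD_FAST w → push 0. Stack: [0]
LOAD_CONST → push 3. Stack: [0, 3]
BINARY_OP * → 0 * 3 = 0. Stack: [0]
STORE_FAST t → t=0. Stack: []
LOAD_CONST → push 3. Stack: [3]
LOAD_FAST b → push 25. Stack: [3, 25]
BINARY_OP + → 3 + 25 = 28. Stack: [28]
LOAD_CONST → push 12. Stack: [28, 12]
LOAD_FAST t → push 0. Stack: [28, 12, 0]
BINARY_OP * → 12 * 0 = 0. Stack: [28, 0]
BINARY_OP + → 28 + 0 = 28. Stack: [28]
STORE_FAST w → w=28. Stack: []
LOAD_FAST w → push 28. Stack: [28]
LOAD_CONST → push 3. Stack: [28, 3]
BINARY_OP % → 28 % 3 = 1. Stack: [1]
STORE_FAST n → n=1. Stack: []
LOAD_FAST_LOAD_FAST n,c → push 1,-1. Stack: [1, -1]
BINARY_OP ^ → 1 ^ -1 = -2. Stack: [-2]
RETURN_VALUE → return -2.

-2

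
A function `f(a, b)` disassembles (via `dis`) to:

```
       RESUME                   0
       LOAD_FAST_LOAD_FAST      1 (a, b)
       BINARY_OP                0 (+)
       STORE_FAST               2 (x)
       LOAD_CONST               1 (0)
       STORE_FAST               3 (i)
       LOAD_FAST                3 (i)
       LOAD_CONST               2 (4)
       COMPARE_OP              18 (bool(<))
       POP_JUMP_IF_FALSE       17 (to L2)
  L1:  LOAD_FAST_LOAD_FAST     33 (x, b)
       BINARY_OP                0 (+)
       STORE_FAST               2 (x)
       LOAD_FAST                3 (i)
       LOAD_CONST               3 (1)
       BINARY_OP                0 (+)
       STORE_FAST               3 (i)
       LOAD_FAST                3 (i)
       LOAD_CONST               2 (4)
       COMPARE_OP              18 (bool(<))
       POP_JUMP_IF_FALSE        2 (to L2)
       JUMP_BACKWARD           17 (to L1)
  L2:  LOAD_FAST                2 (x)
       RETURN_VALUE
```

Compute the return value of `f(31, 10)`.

LOAD_FAST_LOAD_FAST a,b → push 31,10. Stack: [31, 10]
BINARY_OP + → 31 + 10 = 41. Stack: [41]
STORE_FAST x → x=41. Stack: []
LOAD_CONST → push 0. Stack: [0]
STORE_FAST i → i=0. Stack: []
LOAD_FAST i → push 0. Stack: [0]
LOAD_CONST → push 4. Stack: [0, 4]
COMPARE_OP bool(<) → 0 vs 4 = True. Stack: [True]
POP_JUMP_IF_FALSE → pop True; no jump. Stack: []
LOAD_FAST_LOAD_FAST x,b → push 41,10. Stack: [41, 10]
BINARY_OP + → 41 + 10 = 51. Stack: [51]
STORE_FAST x → x=51. Stack: []
LOAD_FAST i → push 0. Stack: [0]
LOAD_CONST → push 1. Stack: [0, 1]
BINARY_OP + → 0 + 1 = 1. Stack: [1]
STORE_FAST i → i=1. Stack: []
LOAD_FAST i → push 1. Stack: [1]
LOAD_CONST → push 4. Stack: [1, 4]
COMPARE_OP bool(<) → 1 vs 4 = True. Stack: [True]
POP_JUMP_IF_FALSE → pop True; no jump. Stack: []
LOAD_FAST_LOAD_FAST x,b → push 51,10. Stack: [51, 10]
BINARY_OP + → 51 + 10 = 61. Stack: [61]
STORE_FAST x → x=61. Stack: []
LOAD_FAST i → push 1. Stack: [1]
LOAD_CONST → push 1. Stack: [1, 1]
BINARY_OP + → 1 + 1 = 2. Stack: [2]
STORE_FAST i → i=2. Stack: []
LOAD_FAST i → push 2. Stack: [2]
LOAD_CONST → push 4. Stack: [2, 4]
COMPARE_OP bool(<) → 2 vs 4 = True. Stack: [True]
POP_JUMP_IF_FALSE → pop True; no jump. Stack: []
LOAD_FAST_LOAD_FAST x,b → push 61,10. Stack: [61, 10]
BINARY_OP + → 61 + 10 = 71. Stack: [71]
STORE_FAST x → x=71. Stack: []
LOAD_FAST i → push 2. Stack: [2]
LOAD_CONST → push 1. Stack: [2, 1]
BINARY_OP + → 2 + 1 = 3. Stack: [3]
STORE_FAST i → i=3. Stack: []
LOAD_FAST i → push 3. Stack: [3]
LOAD_CONST → push 4. Stack: [3, 4]
COMPARE_OP bool(<) → 3 vs 4 = True. Stack: [True]
POP_JUMP_IF_FALSE → pop True; no jump. Stack: []
LOAD_FAST_LOAD_FAST x,b → push 71,10. Stack: [71, 10]
BINARY_OP + → 71 + 10 = 81. Stack: [81]
STORE_FAST x → x=81. Stack: []
LOAD_FAST i → push 3. Stack: [3]
LOAD_CONST → push 1. Stack: [3, 1]
BINARY_OP + → 3 + 1 = 4. Stack: [4]
STORE_FAST i → i=4. Stack: []
LOAD_FAST i → push 4. Stack: [4]
LOAD_CONST → push 4. Stack: [4, 4]
COMPARE_OP bool(<) → 4 vs 4 = False. Stack: [False]
POP_JUMP_IF_FALSE → pop False; jump. Stack: []
LOAD_FAST x → push 81. Stack: [81]
RETURN_VALUE → return 81.

81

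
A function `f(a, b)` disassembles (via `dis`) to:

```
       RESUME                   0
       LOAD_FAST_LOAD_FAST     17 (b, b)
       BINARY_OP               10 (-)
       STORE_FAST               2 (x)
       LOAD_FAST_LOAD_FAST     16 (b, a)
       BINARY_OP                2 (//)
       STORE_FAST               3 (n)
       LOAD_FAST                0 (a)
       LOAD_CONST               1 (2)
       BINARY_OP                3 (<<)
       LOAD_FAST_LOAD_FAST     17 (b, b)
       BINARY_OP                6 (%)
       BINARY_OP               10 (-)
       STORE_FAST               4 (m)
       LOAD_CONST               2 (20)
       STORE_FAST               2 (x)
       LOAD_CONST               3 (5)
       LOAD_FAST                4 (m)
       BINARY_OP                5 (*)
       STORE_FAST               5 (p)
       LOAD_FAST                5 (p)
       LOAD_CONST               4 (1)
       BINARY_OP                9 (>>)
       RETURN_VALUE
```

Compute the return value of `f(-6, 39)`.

LOAD_FAST_LOAD_FAST b,b → push 39,39. Stack: [39, 39]
BINARY_OP - → 39 - 39 = 0. Stack: [0]
STORE_FAST x → x=0. Stack: []
LOAD_FAST_LOAD_FAST b,a → push 39,-6. Stack: [39, -6]
BINARY_OP // → 39 // -6 = -7. Stack: [-7]
STORE_FAST n → n=-7. Stack: []
LOAD_FAST a → push -6. Stack: [-6]
LOAD_CONST → push 2. Stack: [-6, 2]
BINARY_OP << → -6 << 2 = -24. Stack: [-24]
LOAD_FAST_LOAD_FAST b,b → push 39,39. Stack: [-24, 39, 39]
BINARY_OP % → 39 % 39 = 0. Stack: [-24, 0]
BINARY_OP - → -24 - 0 = -24. Stack: [-24]
STORE_FAST m → m=-24. Stack: []
LOAD_CONST → push 20. Stack: [20]
STORE_FAST x → x=20. Stack: []
LOAD_CONST → push 5. Stack: [5]
LOAD_FAST m → push -24. Stack: [5, -24]
BINARY_OP * → 5 * -24 = -120. Stack: [-120]
STORE_FAST p → p=-120. Stack: []
LOAD_FAST p → push -120. Stack: [-120]
LOAD_CONST → push 1. Stack: [-120, 1]
BINARY_OP >> → -120 >> 1 = -60. Stack: [-60]
RETURN_VALUE → return -60.

-60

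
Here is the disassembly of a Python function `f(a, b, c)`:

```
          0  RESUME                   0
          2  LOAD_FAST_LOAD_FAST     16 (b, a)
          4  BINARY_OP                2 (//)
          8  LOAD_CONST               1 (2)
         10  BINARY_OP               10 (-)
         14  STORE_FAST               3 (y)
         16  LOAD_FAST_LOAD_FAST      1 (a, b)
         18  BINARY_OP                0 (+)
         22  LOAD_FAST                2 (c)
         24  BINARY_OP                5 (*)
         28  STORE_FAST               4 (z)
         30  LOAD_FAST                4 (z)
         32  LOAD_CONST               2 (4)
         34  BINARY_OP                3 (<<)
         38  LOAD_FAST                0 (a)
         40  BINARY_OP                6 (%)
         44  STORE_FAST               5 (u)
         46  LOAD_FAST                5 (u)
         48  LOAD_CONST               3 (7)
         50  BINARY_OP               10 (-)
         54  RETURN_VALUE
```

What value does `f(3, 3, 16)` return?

-7

LOAD_FAST_LOAD_FAST b,a → push 3,3. Stack: [3, 3]
BINARY_OP // → 3 // 3 = 1. Stack: [1]
LOAD_CONST → push 2. Stack: [1, 2]
BINARY_OP - → 1 - 2 = -1. Stack: [-1]
STORE_FAST y → y=-1. Stack: []
LOAD_FAST_LOAD_FAST a,b → push 3,3. Stack: [3, 3]
BINARY_OP + → 3 + 3 = 6. Stack: [6]
LOAD_FAST c → push 16. Stack: [6, 16]
BINARY_OP * → 6 * 16 = 96. Stack: [96]
STORE_FAST z → z=96. Stack: []
LOAD_FAST z → push 96. Stack: [96]
LOAD_CONST → push 4. Stack: [96, 4]
BINARY_OP << → 96 << 4 = 1536. Stack: [1536]
LOAD_FAST a → push 3. Stack: [1536, 3]
BINARY_OP % → 1536 % 3 = 0. Stack: [0]
STORE_FAST u → u=0. Stack: []
LOAD_FAST u → push 0. Stack: [0]
LOAD_CONST → push 7. Stack: [0, 7]
BINARY_OP - → 0 - 7 = -7. Stack: [-7]
RETURN_VALUE → return -7.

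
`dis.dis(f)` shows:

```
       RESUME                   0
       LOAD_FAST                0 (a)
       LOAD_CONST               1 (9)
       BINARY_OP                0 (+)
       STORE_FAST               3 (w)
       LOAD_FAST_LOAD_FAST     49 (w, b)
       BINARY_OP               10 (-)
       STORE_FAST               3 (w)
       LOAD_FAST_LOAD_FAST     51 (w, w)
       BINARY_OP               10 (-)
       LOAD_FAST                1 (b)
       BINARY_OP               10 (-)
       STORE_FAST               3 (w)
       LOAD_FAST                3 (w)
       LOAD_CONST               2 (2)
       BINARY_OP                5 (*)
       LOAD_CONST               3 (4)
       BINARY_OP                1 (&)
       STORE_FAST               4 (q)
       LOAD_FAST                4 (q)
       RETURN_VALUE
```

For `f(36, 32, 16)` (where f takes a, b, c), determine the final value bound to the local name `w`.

-32

LOAD_FAST a → push 36. Stack: [36]
LOAD_CONST → push 9. Stack: [36, 9]
BINARY_OP + → 36 + 9 = 45. Stack: [45]
STORE_FAST w → w=45. Stack: []
LOAD_FAST_LOAD_FAST w,b → push 45,32. Stack: [45, 32]
BINARY_OP - → 45 - 32 = 13. Stack: [13]
STORE_FAST w → w=13. Stack: []
LOAD_FAST_LOAD_FAST w,w → push 13,13. Stack: [13, 13]
BINARY_OP - → 13 - 13 = 0. Stack: [0]
LOAD_FAST b → push 32. Stack: [0, 32]
BINARY_OP - → 0 - 32 = -32. Stack: [-32]
STORE_FAST w → w=-32. Stack: []
LOAD_FAST w → push -32. Stack: [-32]
LOAD_CONST → push 2. Stack: [-32, 2]
BINARY_OP * → -32 * 2 = -64. Stack: [-64]
LOAD_CONST → push 4. Stack: [-64, 4]
BINARY_OP & → -64 & 4 = 0. Stack: [0]
STORE_FAST q → q=0. Stack: []
LOAD_FAST q → push 0. Stack: [0]
RETURN_VALUE → return 0.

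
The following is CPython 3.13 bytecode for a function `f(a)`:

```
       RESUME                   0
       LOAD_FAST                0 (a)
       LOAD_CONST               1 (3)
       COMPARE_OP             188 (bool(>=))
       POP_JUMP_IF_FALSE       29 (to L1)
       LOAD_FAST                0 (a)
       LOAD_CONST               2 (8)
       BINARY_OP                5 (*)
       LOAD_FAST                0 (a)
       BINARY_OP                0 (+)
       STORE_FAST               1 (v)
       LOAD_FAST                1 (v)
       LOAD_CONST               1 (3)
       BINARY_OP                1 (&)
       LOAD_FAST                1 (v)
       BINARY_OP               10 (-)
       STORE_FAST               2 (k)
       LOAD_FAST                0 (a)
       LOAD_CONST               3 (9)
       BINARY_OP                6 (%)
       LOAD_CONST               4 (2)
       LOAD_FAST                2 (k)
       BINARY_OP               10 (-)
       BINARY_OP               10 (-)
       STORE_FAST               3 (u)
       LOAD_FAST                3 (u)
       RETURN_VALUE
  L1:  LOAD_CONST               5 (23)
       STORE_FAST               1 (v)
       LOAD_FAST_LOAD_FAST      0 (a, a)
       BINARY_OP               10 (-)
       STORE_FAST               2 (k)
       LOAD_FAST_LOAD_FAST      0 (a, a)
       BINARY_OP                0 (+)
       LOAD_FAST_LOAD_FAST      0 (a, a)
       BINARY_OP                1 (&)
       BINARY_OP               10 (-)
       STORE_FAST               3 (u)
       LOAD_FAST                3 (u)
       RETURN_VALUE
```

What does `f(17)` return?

-146

LOAD_FAST a → push 17. Stack: [17]
LOAD_CONST → push 3. Stack: [17, 3]
COMPARE_OP bool(>=) → 17 vs 3 = True. Stack: [True]
POP_JUMP_IF_FALSE → pop True; no jump. Stack: []
LOAD_FAST a → push 17. Stack: [17]
LOAD_CONST → push 8. Stack: [17, 8]
BINARY_OP * → 17 * 8 = 136. Stack: [136]
LOAD_FAST a → push 17. Stack: [136, 17]
BINARY_OP + → 136 + 17 = 153. Stack: [153]
STORE_FAST v → v=153. Stack: []
LOAD_FAST v → push 153. Stack: [153]
LOAD_CONST → push 3. Stack: [153, 3]
BINARY_OP & → 153 & 3 = 1. Stack: [1]
LOAD_FAST v → push 153. Stack: [1, 153]
BINARY_OP - → 1 - 153 = -152. Stack: [-152]
STORE_FAST k → k=-152. Stack: []
LOAD_FAST a → push 17. Stack: [17]
LOAD_CONST → push 9. Stack: [17, 9]
BINARY_OP % → 17 % 9 = 8. Stack: [8]
LOAD_CONST → push 2. Stack: [8, 2]
LOAD_FAST k → push -152. Stack: [8, 2, -152]
BINARY_OP - → 2 - -152 = 154. Stack: [8, 154]
BINARY_OP - → 8 - 154 = -146. Stack: [-146]
STORE_FAST u → u=-146. Stack: []
LOAD_FAST u → push -146. Stack: [-146]
RETURN_VALUE → return -146.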